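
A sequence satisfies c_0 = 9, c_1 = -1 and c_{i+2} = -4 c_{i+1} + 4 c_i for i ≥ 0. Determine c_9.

c_2 = -4·(-1) + 4·9 = 40
c_3 = -4·40 + 4·(-1) = -164
c_4 = -4·(-164) + 4·40 = 816
c_5 = -4·816 + 4·(-164) = -3920
c_6 = -4·(-3920) + 4·816 = 18944
c_7 = -4·18944 + 4·(-3920) = -91456
c_8 = -4·(-91456) + 4·18944 = 441600
c_9 = -4·441600 + 4·(-91456) = -2132224

-2132224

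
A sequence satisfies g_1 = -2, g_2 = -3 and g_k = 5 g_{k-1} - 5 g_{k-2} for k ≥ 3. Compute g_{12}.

-146875

g_3 = 5*(-3) - 5*(-2) = -5
g_4 = 5*(-5) - 5*(-3) = -10
g_5 = 5*(-10) - 5*(-5) = -25
g_6 = 5*(-25) - 5*(-10) = -75
g_7 = 5*(-75) - 5*(-25) = -250
g_8 = 5*(-250) - 5*(-75) = -875
g_9 = 5*(-875) - 5*(-250) = -3125
g_{10} = 5*(-3125) - 5*(-875) = -11250
g_{11} = 5*(-11250) - 5*(-3125) = -40625
g_{12} = 5*(-40625) - 5*(-11250) = -146875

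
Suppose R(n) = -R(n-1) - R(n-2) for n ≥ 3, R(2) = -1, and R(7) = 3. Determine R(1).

Let R(1) = w.
R(3) = 1 - w
R(4) = w
R(5) = -1
R(6) = 1 - w
R(7) = w
So w = 3, giving w = 3.

3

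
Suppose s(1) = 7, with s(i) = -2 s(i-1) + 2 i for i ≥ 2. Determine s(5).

98

s(2) = -2(7) + 4 = -10
s(3) = -2(-10) + 6 = 26
s(4) = -2(26) + 8 = -44
s(5) = -2(-44) + 10 = 98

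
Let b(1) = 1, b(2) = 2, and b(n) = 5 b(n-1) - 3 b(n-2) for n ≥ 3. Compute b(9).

b(3) = 5·2 - 3·1 = 7
b(4) = 5·7 - 3·2 = 29
b(5) = 5·29 - 3·7 = 124
b(6) = 5·124 - 3·29 = 533
b(7) = 5·533 - 3·124 = 2293
b(8) = 5·2293 - 3·533 = 9866
b(9) = 5·9866 - 3·2293 = 42451

42451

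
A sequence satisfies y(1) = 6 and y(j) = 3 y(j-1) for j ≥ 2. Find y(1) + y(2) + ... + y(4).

y(2) = 3(6) = 18
y(3) = 3(18) = 54
y(4) = 3(54) = 162
Sum = 6 + 18 + 54 + 162 = 240

240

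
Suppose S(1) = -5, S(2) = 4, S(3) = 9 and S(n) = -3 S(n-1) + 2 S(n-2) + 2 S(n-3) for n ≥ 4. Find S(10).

S(4) = -3(9) + 2(4) + 2(-5) = -29
S(5) = -3(-29) + 2(9) + 2(4) = 113
S(6) = -3(113) + 2(-29) + 2(9) = -379
S(7) = -3(-379) + 2(113) + 2(-29) = 1305
S(8) = -3(1305) + 2(-379) + 2(113) = -4447
S(9) = -3(-4447) + 2(1305) + 2(-379) = 15193
S(10) = -3(15193) + 2(-4447) + 2(1305) = -51863

-51863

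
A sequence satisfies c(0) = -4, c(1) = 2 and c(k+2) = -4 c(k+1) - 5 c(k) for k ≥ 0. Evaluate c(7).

c(2) = -4*2 - 5*(-4) = 12
c(3) = -4*12 - 5*2 = -58
c(4) = -4*(-58) - 5*12 = 172
c(5) = -4*172 - 5*(-58) = -398
c(6) = -4*(-398) - 5*172 = 732
c(7) = -4*732 - 5*(-398) = -938

-938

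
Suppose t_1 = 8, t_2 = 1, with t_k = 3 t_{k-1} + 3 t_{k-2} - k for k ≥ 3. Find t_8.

15055

t_3 = 3(1) + 3(8) - 3 = 24
t_4 = 3(24) + 3(1) - 4 = 71
t_5 = 3(71) + 3(24) - 5 = 280
t_6 = 3(280) + 3(71) - 6 = 1047
t_7 = 3(1047) + 3(280) - 7 = 3974
t_8 = 3(3974) + 3(1047) - 8 = 15055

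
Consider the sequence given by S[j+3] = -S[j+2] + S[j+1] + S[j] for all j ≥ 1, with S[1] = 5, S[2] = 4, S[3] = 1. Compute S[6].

12

S[4] = -1 + 4 + 5 = 8
S[5] = -8 + 1 + 4 = -3
S[6] = -(-3) + 8 + 1 = 12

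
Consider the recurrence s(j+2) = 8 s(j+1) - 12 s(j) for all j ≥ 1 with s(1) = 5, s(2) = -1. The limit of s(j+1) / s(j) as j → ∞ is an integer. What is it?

6

The characteristic equation is r^2 - 8r + 12 = 0, which factors as (r - 6)(r - 2) = 0.
So the roots are 6 and 2. Since |6| > |2| and the coefficient of 6^j is non-zero, the ratio tends to 6.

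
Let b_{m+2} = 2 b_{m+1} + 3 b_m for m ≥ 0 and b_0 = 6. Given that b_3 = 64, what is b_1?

4

Let b_1 = v.
b_2 = 18 + 2v
b_3 = 36 + 7v
So 36 + 7v = 64, giving v = 4.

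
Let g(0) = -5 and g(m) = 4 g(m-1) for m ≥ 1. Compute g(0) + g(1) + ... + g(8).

g(1) = 4·(-5) = -20
g(2) = 4·(-20) = -80
g(3) = 4·(-80) = -320
g(4) = 4·(-320) = -1280
g(5) = 4·(-1280) = -5120
g(6) = 4·(-5120) = -20480
g(7) = 4·(-20480) = -81920
g(8) = 4·(-81920) = -327680
Sum = (-5) + (-20) + (-80) + (-320) + (-1280) + (-5120) + (-20480) + (-81920) + (-327680) = -436905

-436905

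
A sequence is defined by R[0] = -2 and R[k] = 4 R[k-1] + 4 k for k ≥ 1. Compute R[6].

R[1] = 4*(-2) + 4 = -4
R[2] = 4*(-4) + 8 = -8
R[3] = 4*(-8) + 12 = -20
R[4] = 4*(-20) + 16 = -64
R[5] = 4*(-64) + 20 = -236
R[6] = 4*(-236) + 24 = -920

-920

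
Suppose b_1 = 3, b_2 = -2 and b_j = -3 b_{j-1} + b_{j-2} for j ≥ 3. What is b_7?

1047

b_3 = -3*(-2) + 3 = 9
b_4 = -3*9 + (-2) = -29
b_5 = -3*(-29) + 9 = 96
b_6 = -3*96 + (-29) = -317
b_7 = -3*(-317) + 96 = 1047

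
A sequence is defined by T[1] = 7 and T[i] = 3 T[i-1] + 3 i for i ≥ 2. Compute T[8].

T[2] = 3(7) + 6 = 27
T[3] = 3(27) + 9 = 90
T[4] = 3(90) + 12 = 282
T[5] = 3(282) + 15 = 861
T[6] = 3(861) + 18 = 2601
T[7] = 3(2601) + 21 = 7824
T[8] = 3(7824) + 24 = 23496

23496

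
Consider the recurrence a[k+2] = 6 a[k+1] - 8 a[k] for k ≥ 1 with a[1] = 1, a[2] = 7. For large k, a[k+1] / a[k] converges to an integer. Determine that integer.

The characteristic equation is r^2 - 6r + 8 = 0, which factors as (r - 4)(r - 2) = 0.
So the roots are 4 and 2. Since |4| > |2| and the coefficient of 4^k is non-zero, the ratio tends to 4.

4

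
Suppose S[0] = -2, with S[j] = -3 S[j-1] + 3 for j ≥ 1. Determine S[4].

S[1] = -3*(-2) + 3 = 9
S[2] = -3*9 + 3 = -24
S[3] = -3*(-24) + 3 = 75
S[4] = -3*75 + 3 = -222

-222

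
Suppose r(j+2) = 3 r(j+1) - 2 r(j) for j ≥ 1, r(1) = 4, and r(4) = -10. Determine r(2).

Let r(2) = w.
r(3) = -8 + 3w
r(4) = -24 + 7w
So -24 + 7w = -10, giving w = 2.

2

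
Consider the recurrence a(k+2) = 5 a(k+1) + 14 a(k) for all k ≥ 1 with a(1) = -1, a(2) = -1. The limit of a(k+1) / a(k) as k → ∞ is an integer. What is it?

7

The characteristic equation is r^2 - 5r - 14 = 0, which factors as (r - 7)(r + 2) = 0.
So the roots are 7 and -2. Since |7| > |-2| and the coefficient of 7^k is non-zero, the ratio tends to 7.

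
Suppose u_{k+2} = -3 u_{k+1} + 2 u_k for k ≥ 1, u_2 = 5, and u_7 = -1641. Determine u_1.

Let u_1 = v.
u_3 = -15 + 2v
u_4 = 55 - 6v
u_5 = -195 + 22v
u_6 = 695 - 78v
u_7 = -2475 + 278v
So -2475 + 278v = -1641, giving v = 3.

3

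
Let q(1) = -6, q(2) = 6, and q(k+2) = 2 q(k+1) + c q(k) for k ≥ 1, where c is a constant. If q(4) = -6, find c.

q(3) = 12 - 6c
q(4) = 24 - 6c
So 24 - 6c = -6, giving c = 5.

5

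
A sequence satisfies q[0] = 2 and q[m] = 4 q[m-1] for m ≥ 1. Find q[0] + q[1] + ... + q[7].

43690

q[1] = 4(2) = 8
q[2] = 4(8) = 32
q[3] = 4(32) = 128
q[4] = 4(128) = 512
q[5] = 4(512) = 2048
q[6] = 4(2048) = 8192
q[7] = 4(8192) = 32768
Sum = 2 + 8 + 32 + 128 + 512 + 2048 + 8192 + 32768 = 43690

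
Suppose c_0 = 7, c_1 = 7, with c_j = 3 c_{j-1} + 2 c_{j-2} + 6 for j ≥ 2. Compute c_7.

23399

c_2 = 3(7) + 2(7) + 6 = 41
c_3 = 3(41) + 2(7) + 6 = 143
c_4 = 3(143) + 2(41) + 6 = 517
c_5 = 3(517) + 2(143) + 6 = 1843
c_6 = 3(1843) + 2(517) + 6 = 6569
c_7 = 3(6569) + 2(1843) + 6 = 23399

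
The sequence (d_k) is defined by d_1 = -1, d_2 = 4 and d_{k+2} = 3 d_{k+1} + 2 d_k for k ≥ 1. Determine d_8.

d_3 = 3·4 + 2·(-1) = 10
d_4 = 3·10 + 2·4 = 38
d_5 = 3·38 + 2·10 = 134
d_6 = 3·134 + 2·38 = 478
d_7 = 3·478 + 2·134 = 1702
d_8 = 3·1702 + 2·478 = 6062

6062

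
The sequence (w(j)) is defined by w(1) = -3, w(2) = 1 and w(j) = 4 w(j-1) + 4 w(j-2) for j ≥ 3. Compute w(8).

w(3) = 4·1 + 4·(-3) = -8
w(4) = 4·(-8) + 4·1 = -28
w(5) = 4·(-28) + 4·(-8) = -144
w(6) = 4·(-144) + 4·(-28) = -688
w(7) = 4·(-688) + 4·(-144) = -3328
w(8) = 4·(-3328) + 4·(-688) = -16064

-16064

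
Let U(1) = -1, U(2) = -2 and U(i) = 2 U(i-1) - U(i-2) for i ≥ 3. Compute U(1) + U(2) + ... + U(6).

U(3) = 2·(-2) - (-1) = -3
U(4) = 2·(-3) - (-2) = -4
U(5) = 2·(-4) - (-3) = -5
U(6) = 2·(-5) - (-4) = -6
Sum = (-1) + (-2) + (-3) + (-4) + (-5) + (-6) = -21

-21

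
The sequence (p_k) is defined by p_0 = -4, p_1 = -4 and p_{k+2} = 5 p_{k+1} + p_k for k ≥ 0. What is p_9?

p_2 = 5*(-4) + (-4) = -24
p_3 = 5*(-24) + (-4) = -124
p_4 = 5*(-124) + (-24) = -644
p_5 = 5*(-644) + (-124) = -3344
p_6 = 5*(-3344) + (-644) = -17364
p_7 = 5*(-17364) + (-3344) = -90164
p_8 = 5*(-90164) + (-17364) = -468184
p_9 = 5*(-468184) + (-90164) = -2431084

-2431084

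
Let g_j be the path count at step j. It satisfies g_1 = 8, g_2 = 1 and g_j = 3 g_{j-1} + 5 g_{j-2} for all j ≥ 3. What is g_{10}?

783406

g_3 = 3(1) + 5(8) = 43
g_4 = 3(43) + 5(1) = 134
g_5 = 3(134) + 5(43) = 617
g_6 = 3(617) + 5(134) = 2521
g_7 = 3(2521) + 5(617) = 10648
g_8 = 3(10648) + 5(2521) = 44549
g_9 = 3(44549) + 5(10648) = 186887
g_{10} = 3(186887) + 5(44549) = 783406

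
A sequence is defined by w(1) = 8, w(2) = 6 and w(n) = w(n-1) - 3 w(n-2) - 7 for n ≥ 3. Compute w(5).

w(3) = 6 - 3(8) - 7 = -25
w(4) = (-25) - 3(6) - 7 = -50
w(5) = (-50) - 3(-25) - 7 = 18

18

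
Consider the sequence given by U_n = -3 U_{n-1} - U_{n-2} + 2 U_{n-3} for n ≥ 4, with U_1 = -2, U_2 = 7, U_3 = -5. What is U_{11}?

3067

U_4 = -3·(-5) - 7 + 2·(-2) = 4
U_5 = -3·4 - (-5) + 2·7 = 7
U_6 = -3·7 - 4 + 2·(-5) = -35
U_7 = -3·(-35) - 7 + 2·4 = 106
U_8 = -3·106 - (-35) + 2·7 = -269
U_9 = -3·(-269) - 106 + 2·(-35) = 631
U_{10} = -3·631 - (-269) + 2·106 = -1412
U_{11} = -3·(-1412) - 631 + 2·(-269) = 3067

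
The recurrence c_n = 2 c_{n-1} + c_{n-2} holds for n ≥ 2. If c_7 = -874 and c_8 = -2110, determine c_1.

Rearranging, c_{n-2} = c_n - 2 c_{n-1}.
c_6 = -2110 - 2(-874) = -362
c_5 = -874 - 2(-362) = -150
c_4 = -362 - 2(-150) = -62
c_3 = -150 - 2(-62) = -26
c_2 = -62 - 2(-26) = -10
c_1 = -26 - 2(-10) = -6

-6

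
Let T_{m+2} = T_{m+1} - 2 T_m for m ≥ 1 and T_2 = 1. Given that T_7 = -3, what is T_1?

-4

Let T_1 = w.
T_3 = 1 - 2w
T_4 = -1 - 2w
T_5 = -3 + 2w
T_6 = -1 + 6w
T_7 = 5 + 2w
So 5 + 2w = -3, giving w = -4.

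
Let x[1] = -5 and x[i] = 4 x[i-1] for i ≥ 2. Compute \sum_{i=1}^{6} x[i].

-6825

x[2] = 4*(-5) = -20
x[3] = 4*(-20) = -80
x[4] = 4*(-80) = -320
x[5] = 4*(-320) = -1280
x[6] = 4*(-1280) = -5120
Sum = (-5) + (-20) + (-80) + (-320) + (-1280) + (-5120) = -6825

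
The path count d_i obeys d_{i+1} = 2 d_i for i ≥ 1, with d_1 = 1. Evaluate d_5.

16

d_2 = 2*1 = 2
d_3 = 2*2 = 4
d_4 = 2*4 = 8
d_5 = 2*8 = 16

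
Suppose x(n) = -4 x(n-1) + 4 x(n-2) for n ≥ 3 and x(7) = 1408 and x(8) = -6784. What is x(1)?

8

Rearranging, x(n-2) = (x(n) + 4 x(n-1)) / 4.
x(6) = (-6784 + 4(1408)) / 4 = -1152/4 = -288
x(5) = (1408 + 4(-288)) / 4 = 256/4 = 64
x(4) = (-288 + 4(64)) / 4 = -32/4 = -8
x(3) = (64 + 4(-8)) / 4 = 32/4 = 8
x(2) = (-8 + 4(8)) / 4 = 24/4 = 6
x(1) = (8 + 4(6)) / 4 = 32/4 = 8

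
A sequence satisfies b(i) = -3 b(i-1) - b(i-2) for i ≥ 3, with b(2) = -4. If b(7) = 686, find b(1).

-2

Let b(1) = y.
b(3) = 12 - y
b(4) = -32 + 3y
b(5) = 84 - 8y
b(6) = -220 + 21y
b(7) = 576 - 55y
So 576 - 55y = 686, giving y = -2.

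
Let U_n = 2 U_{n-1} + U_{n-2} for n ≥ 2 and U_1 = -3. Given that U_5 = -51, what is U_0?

Let U_0 = y.
U_2 = -6 + y
U_3 = -15 + 2y
U_4 = -36 + 5y
U_5 = -87 + 12y
So -87 + 12y = -51, giving y = 3.

3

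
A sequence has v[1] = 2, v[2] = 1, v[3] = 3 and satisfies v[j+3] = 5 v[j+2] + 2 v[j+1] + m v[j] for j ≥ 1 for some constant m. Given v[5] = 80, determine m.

v[4] = 17 + 2m
v[5] = 91 + 11m
So 91 + 11m = 80, giving m = -1.

-1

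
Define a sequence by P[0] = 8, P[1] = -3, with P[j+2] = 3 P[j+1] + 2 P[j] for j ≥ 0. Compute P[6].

P[2] = 3*(-3) + 2*8 = 7
P[3] = 3*7 + 2*(-3) = 15
P[4] = 3*15 + 2*7 = 59
P[5] = 3*59 + 2*15 = 207
P[6] = 3*207 + 2*59 = 739

739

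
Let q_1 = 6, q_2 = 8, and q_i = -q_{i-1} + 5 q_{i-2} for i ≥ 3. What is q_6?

q_3 = -8 + 5*6 = 22
q_4 = -22 + 5*8 = 18
q_5 = -18 + 5*22 = 92
q_6 = -92 + 5*18 = -2

-2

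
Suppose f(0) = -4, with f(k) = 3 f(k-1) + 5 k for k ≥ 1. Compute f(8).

f(1) = 3·(-4) + 5 = -7
f(2) = 3·(-7) + 10 = -11
f(3) = 3·(-11) + 15 = -18
f(4) = 3·(-18) + 20 = -34
f(5) = 3·(-34) + 25 = -77
f(6) = 3·(-77) + 30 = -201
f(7) = 3·(-201) + 35 = -568
f(8) = 3·(-568) + 40 = -1664

-1664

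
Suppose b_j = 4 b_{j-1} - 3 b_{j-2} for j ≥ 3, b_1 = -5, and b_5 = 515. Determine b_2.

Let b_2 = x.
b_3 = 15 + 4x
b_4 = 60 + 13x
b_5 = 195 + 40x
So 195 + 40x = 515, giving x = 8.

8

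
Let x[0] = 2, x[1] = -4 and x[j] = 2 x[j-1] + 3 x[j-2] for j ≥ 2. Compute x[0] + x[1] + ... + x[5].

-182

x[2] = 2·(-4) + 3·2 = -2
x[3] = 2·(-2) + 3·(-4) = -16
x[4] = 2·(-16) + 3·(-2) = -38
x[5] = 2·(-38) + 3·(-16) = -124
Sum = 2 + (-4) + (-2) + (-16) + (-38) + (-124) = -182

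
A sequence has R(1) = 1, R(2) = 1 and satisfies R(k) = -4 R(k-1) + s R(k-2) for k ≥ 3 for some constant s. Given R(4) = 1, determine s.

R(3) = -4 + s
R(4) = 16 - 3s
So 16 - 3s = 1, giving s = 5.

5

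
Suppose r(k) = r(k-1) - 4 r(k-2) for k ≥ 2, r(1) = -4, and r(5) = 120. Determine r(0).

Let r(0) = x.
r(2) = -4 - 4x
r(3) = 12 - 4x
r(4) = 28 + 12x
r(5) = -20 + 28x
So -20 + 28x = 120, giving x = 5.

5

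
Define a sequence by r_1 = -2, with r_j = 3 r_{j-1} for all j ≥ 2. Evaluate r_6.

r_2 = 3·(-2) = -6
r_3 = 3·(-6) = -18
r_4 = 3·(-18) = -54
r_5 = 3·(-54) = -162
r_6 = 3·(-162) = -486

-486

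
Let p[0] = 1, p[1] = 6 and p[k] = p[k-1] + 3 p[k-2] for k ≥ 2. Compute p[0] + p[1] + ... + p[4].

97

p[2] = 6 + 3(1) = 9
p[3] = 9 + 3(6) = 27
p[4] = 27 + 3(9) = 54
Sum = 1 + 6 + 9 + 27 + 54 = 97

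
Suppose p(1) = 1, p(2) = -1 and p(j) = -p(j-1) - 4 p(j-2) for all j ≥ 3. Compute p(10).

-305

p(3) = -(-1) - 4*1 = -3
p(4) = -(-3) - 4*(-1) = 7
p(5) = -7 - 4*(-3) = 5
p(6) = -5 - 4*7 = -33
p(7) = -(-33) - 4*5 = 13
p(8) = -13 - 4*(-33) = 119
p(9) = -119 - 4*13 = -171
p(10) = -(-171) - 4*119 = -305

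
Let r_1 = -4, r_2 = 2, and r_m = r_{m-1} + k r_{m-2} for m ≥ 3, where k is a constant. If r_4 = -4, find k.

3

r_3 = 2 - 4k
r_4 = 2 - 2k
So 2 - 2k = -4, giving k = 3.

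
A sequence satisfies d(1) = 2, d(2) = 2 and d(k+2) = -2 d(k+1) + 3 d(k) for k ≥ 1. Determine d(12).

d(3) = -2*2 + 3*2 = 2
d(4) = -2*2 + 3*2 = 2
d(5) = -2*2 + 3*2 = 2
d(6) = -2*2 + 3*2 = 2
d(7) = -2*2 + 3*2 = 2
d(8) = -2*2 + 3*2 = 2
d(9) = -2*2 + 3*2 = 2
d(10) = -2*2 + 3*2 = 2
d(11) = -2*2 + 3*2 = 2
d(12) = -2*2 + 3*2 = 2

2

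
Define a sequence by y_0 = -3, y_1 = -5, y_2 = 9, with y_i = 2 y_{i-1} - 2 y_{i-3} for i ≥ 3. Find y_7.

180

y_3 = 2·9 - 2·(-3) = 24
y_4 = 2·24 - 2·(-5) = 58
y_5 = 2·58 - 2·9 = 98
y_6 = 2·98 - 2·24 = 148
y_7 = 2·148 - 2·58 = 180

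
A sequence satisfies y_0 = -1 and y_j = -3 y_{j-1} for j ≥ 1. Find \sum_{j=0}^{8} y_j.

-4921

y_1 = -3(-1) = 3
y_2 = -3(3) = -9
y_3 = -3(-9) = 27
y_4 = -3(27) = -81
y_5 = -3(-81) = 243
y_6 = -3(243) = -729
y_7 = -3(-729) = 2187
y_8 = -3(2187) = -6561
Sum = (-1) + 3 + (-9) + 27 + (-81) + 243 + (-729) + 2187 + (-6561) = -4921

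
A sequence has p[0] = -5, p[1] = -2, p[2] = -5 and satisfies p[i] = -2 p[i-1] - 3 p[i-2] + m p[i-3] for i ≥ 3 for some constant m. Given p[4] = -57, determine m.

p[3] = 16 - 5m
p[4] = -17 + 8m
So -17 + 8m = -57, giving m = -5.

-5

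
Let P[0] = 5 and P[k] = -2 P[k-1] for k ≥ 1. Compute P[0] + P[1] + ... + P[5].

P[1] = -2*5 = -10
P[2] = -2*(-10) = 20
P[3] = -2*20 = -40
P[4] = -2*(-40) = 80
P[5] = -2*80 = -160
Sum = 5 + (-10) + 20 + (-40) + 80 + (-160) = -105

-105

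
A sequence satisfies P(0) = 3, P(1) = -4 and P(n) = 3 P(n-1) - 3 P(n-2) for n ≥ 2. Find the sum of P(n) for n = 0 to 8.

314

P(2) = 3·(-4) - 3·3 = -21
P(3) = 3·(-21) - 3·(-4) = -51
P(4) = 3·(-51) - 3·(-21) = -90
P(5) = 3·(-90) - 3·(-51) = -117
P(6) = 3·(-117) - 3·(-90) = -81
P(7) = 3·(-81) - 3·(-117) = 108
P(8) = 3·108 - 3·(-81) = 567
Sum = 3 + (-4) + (-21) + (-51) + (-90) + (-117) + (-81) + 108 + 567 = 314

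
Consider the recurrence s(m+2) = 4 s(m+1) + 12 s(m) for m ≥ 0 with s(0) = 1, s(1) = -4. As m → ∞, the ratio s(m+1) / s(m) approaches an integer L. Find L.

The characteristic equation is r^2 - 4r - 12 = 0, which factors as (r - 6)(r + 2) = 0.
So the roots are 6 and -2. Since |6| > |-2| and the coefficient of 6^m is non-zero, the ratio tends to 6.

6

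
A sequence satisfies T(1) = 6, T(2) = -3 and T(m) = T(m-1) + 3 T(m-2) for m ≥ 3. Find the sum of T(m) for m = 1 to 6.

T(3) = (-3) + 3·6 = 15
T(4) = 15 + 3·(-3) = 6
T(5) = 6 + 3·15 = 51
T(6) = 51 + 3·6 = 69
Sum = 6 + (-3) + 15 + 6 + 51 + 69 = 144

144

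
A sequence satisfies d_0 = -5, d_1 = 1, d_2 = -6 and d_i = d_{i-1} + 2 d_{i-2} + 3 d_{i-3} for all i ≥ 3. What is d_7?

d_3 = (-6) + 2(1) + 3(-5) = -19
d_4 = (-19) + 2(-6) + 3(1) = -28
d_5 = (-28) + 2(-19) + 3(-6) = -84
d_6 = (-84) + 2(-28) + 3(-19) = -197
d_7 = (-197) + 2(-84) + 3(-28) = -449

-449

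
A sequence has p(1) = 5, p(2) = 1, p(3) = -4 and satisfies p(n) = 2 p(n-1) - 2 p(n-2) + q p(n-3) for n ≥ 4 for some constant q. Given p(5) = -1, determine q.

p(4) = -10 + 5q
p(5) = -12 + 11q
So -12 + 11q = -1, giving q = 1.

1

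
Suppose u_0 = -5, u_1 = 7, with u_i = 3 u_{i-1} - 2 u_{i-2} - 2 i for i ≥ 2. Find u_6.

439

u_2 = 3(7) - 2(-5) - 4 = 27
u_3 = 3(27) - 2(7) - 6 = 61
u_4 = 3(61) - 2(27) - 8 = 121
u_5 = 3(121) - 2(61) - 10 = 231
u_6 = 3(231) - 2(121) - 12 = 439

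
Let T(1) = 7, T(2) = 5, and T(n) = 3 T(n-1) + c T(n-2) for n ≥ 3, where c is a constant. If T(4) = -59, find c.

T(3) = 15 + 7c
T(4) = 45 + 26c
So 45 + 26c = -59, giving c = -4.

-4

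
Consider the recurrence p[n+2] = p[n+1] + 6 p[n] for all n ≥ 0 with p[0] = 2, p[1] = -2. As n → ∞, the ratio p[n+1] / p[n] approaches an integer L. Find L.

The characteristic equation is r^2 - r - 6 = 0, which factors as (r - 3)(r + 2) = 0.
So the roots are 3 and -2. Since |3| > |-2| and the coefficient of 3^n is non-zero, the ratio tends to 3.

3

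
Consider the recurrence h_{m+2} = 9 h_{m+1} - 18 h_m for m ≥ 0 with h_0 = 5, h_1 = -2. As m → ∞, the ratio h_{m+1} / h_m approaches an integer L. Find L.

6

The characteristic equation is r^2 - 9r + 18 = 0, which factors as (r - 6)(r - 3) = 0.
So the roots are 6 and 3. Since |6| > |3| and the coefficient of 6^m is non-zero, the ratio tends to 6.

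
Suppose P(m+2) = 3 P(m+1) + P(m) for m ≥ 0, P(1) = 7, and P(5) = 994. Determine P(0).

Let P(0) = w.
P(2) = 21 + w
P(3) = 70 + 3w
P(4) = 231 + 10w
P(5) = 763 + 33w
So 763 + 33w = 994, giving w = 7.

7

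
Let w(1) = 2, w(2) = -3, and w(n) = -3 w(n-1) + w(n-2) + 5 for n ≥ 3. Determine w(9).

18724

w(3) = -3*(-3) + 2 + 5 = 16
w(4) = -3*16 + (-3) + 5 = -46
w(5) = -3*(-46) + 16 + 5 = 159
w(6) = -3*159 + (-46) + 5 = -518
w(7) = -3*(-518) + 159 + 5 = 1718
w(8) = -3*1718 + (-518) + 5 = -5667
w(9) = -3*(-5667) + 1718 + 5 = 18724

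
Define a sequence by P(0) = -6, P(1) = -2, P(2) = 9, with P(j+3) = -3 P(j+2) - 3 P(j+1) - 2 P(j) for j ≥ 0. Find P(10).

P(3) = -3*9 - 3*(-2) - 2*(-6) = -9
P(4) = -3*(-9) - 3*9 - 2*(-2) = 4
P(5) = -3*4 - 3*(-9) - 2*9 = -3
P(6) = -3*(-3) - 3*4 - 2*(-9) = 15
P(7) = -3*15 - 3*(-3) - 2*4 = -44
P(8) = -3*(-44) - 3*15 - 2*(-3) = 93
P(9) = -3*93 - 3*(-44) - 2*15 = -177
P(10) = -3*(-177) - 3*93 - 2*(-44) = 340

340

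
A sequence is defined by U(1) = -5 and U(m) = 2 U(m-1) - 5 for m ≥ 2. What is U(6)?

U(2) = 2*(-5) - 5 = -15
U(3) = 2*(-15) - 5 = -35
U(4) = 2*(-35) - 5 = -75
U(5) = 2*(-75) - 5 = -155
U(6) = 2*(-155) - 5 = -315

-315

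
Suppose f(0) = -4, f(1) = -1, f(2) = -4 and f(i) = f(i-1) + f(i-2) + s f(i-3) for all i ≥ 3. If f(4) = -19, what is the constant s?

f(3) = -5 - 4s
f(4) = -9 - 5s
So -9 - 5s = -19, giving s = 2.

2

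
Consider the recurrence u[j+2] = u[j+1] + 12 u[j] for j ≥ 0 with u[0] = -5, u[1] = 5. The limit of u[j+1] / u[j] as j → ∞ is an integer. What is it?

4

The characteristic equation is r^2 - r - 12 = 0, which factors as (r - 4)(r + 3) = 0.
So the roots are 4 and -3. Since |4| > |-3| and the coefficient of 4^j is non-zero, the ratio tends to 4.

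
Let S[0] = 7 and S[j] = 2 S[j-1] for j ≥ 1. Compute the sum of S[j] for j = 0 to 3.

105

S[1] = 2(7) = 14
S[2] = 2(14) = 28
S[3] = 2(28) = 56
Sum = 7 + 14 + 28 + 56 = 105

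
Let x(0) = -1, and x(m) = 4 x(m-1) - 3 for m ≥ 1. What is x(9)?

-524287

x(1) = 4(-1) - 3 = -7
x(2) = 4(-7) - 3 = -31
x(3) = 4(-31) - 3 = -127
x(4) = 4(-127) - 3 = -511
x(5) = 4(-511) - 3 = -2047
x(6) = 4(-2047) - 3 = -8191
x(7) = 4(-8191) - 3 = -32767
x(8) = 4(-32767) - 3 = -131071
x(9) = 4(-131071) - 3 = -524287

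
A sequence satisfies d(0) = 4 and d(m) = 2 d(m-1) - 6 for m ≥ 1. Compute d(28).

The fixed point is -6/(1 - 2) = 6, so d(m) - 6 = 2(d(m-1) - 6).
Hence d(m) = -2·2^m + 6.
d(28) = -2·2^{28} + 6 = -2·268435456 + 6 = -536870906.

-536870906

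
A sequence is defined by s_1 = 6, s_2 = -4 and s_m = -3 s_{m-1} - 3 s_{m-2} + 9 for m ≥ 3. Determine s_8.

144

s_3 = -3*(-4) - 3*6 + 9 = 3
s_4 = -3*3 - 3*(-4) + 9 = 12
s_5 = -3*12 - 3*3 + 9 = -36
s_6 = -3*(-36) - 3*12 + 9 = 81
s_7 = -3*81 - 3*(-36) + 9 = -126
s_8 = -3*(-126) - 3*81 + 9 = 144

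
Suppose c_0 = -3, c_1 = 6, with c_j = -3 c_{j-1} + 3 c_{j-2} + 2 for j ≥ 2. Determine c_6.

c_2 = -3(6) + 3(-3) + 2 = -25
c_3 = -3(-25) + 3(6) + 2 = 95
c_4 = -3(95) + 3(-25) + 2 = -358
c_5 = -3(-358) + 3(95) + 2 = 1361
c_6 = -3(1361) + 3(-358) + 2 = -5155

-5155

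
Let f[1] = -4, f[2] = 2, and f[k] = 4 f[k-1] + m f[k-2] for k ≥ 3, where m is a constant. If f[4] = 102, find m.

-5

f[3] = 8 - 4m
f[4] = 32 - 14m
So 32 - 14m = 102, giving m = -5.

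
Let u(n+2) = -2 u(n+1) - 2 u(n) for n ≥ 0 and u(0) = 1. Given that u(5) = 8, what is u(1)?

Let u(1) = w.
u(2) = -2 - 2w
u(3) = 4 + 2w
u(4) = -4
u(5) = -4w
So -4w = 8, giving w = -2.

-2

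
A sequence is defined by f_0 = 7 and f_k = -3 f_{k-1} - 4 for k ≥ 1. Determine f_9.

-157465

f_1 = -3·7 - 4 = -25
f_2 = -3·(-25) - 4 = 71
f_3 = -3·71 - 4 = -217
f_4 = -3·(-217) - 4 = 647
f_5 = -3·647 - 4 = -1945
f_6 = -3·(-1945) - 4 = 5831
f_7 = -3·5831 - 4 = -17497
f_8 = -3·(-17497) - 4 = 52487
f_9 = -3·52487 - 4 = -157465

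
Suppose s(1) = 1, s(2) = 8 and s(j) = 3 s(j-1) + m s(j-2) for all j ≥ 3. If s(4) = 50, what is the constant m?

-2

s(3) = 24 + m
s(4) = 72 + 11m
So 72 + 11m = 50, giving m = -2.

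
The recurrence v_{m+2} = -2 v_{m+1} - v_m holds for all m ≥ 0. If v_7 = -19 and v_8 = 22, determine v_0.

-2

Rearranging, v_{m-2} = -(v_m + 2 v_{m-1}).
v_6 = -(22 + 2*(-19)) = 16
v_5 = -(-19 + 2*16) = -13
v_4 = -(16 + 2*(-13)) = 10
v_3 = -(-13 + 2*10) = -7
v_2 = -(10 + 2*(-7)) = 4
v_1 = -(-7 + 2*4) = -1
v_0 = -(4 + 2*(-1)) = -2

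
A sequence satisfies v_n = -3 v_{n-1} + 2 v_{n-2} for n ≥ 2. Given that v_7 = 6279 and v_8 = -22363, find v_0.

-1

Rearranging, v_{n-2} = (v_n + 3 v_{n-1}) / 2.
v_6 = (-22363 + 3*6279) / 2 = -3526/2 = -1763
v_5 = (6279 + 3*(-1763)) / 2 = 990/2 = 495
v_4 = (-1763 + 3*495) / 2 = -278/2 = -139
v_3 = (495 + 3*(-139)) / 2 = 78/2 = 39
v_2 = (-139 + 3*39) / 2 = -22/2 = -11
v_1 = (39 + 3*(-11)) / 2 = 6/2 = 3
v_0 = (-11 + 3*3) / 2 = -2/2 = -1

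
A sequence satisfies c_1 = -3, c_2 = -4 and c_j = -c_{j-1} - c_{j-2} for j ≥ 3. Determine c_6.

7

c_3 = -(-4) - (-3) = 7
c_4 = -7 - (-4) = -3
c_5 = -(-3) - 7 = -4
c_6 = -(-4) - (-3) = 7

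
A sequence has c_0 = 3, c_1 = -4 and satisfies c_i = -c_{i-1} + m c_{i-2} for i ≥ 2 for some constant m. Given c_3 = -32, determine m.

c_2 = 4 + 3m
c_3 = -4 - 7m
So -4 - 7m = -32, giving m = 4.

4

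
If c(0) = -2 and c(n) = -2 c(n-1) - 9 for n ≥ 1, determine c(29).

The fixed point is -9/(1 + 2) = -3, so c(n) + 3 = -2(c(n-1) + 3).
Hence c(n) = 1·(-2)^n - 3.
c(29) = 1·(-2)^{29} - 3 = 1·-536870912 - 3 = -536870915.

-536870915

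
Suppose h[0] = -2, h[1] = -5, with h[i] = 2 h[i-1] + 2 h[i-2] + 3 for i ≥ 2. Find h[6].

-569

h[2] = 2·(-5) + 2·(-2) + 3 = -11
h[3] = 2·(-11) + 2·(-5) + 3 = -29
h[4] = 2·(-29) + 2·(-11) + 3 = -77
h[5] = 2·(-77) + 2·(-29) + 3 = -209
h[6] = 2·(-209) + 2·(-77) + 3 = -569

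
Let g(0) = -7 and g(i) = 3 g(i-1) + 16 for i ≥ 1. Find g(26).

2541865828321

The fixed point is 16/(1 - 3) = -8, so g(i) + 8 = 3(g(i-1) + 8).
Hence g(i) = 1·3^i - 8.
g(26) = 1·3^{26} - 8 = 1·2541865828329 - 8 = 2541865828321.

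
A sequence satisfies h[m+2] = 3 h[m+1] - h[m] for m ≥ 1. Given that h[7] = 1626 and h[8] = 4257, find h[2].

Rearranging, h[m-2] = -(h[m] - 3 h[m-1]).
h[6] = -(4257 - 3(1626)) = 621
h[5] = -(1626 - 3(621)) = 237
h[4] = -(621 - 3(237)) = 90
h[3] = -(237 - 3(90)) = 33
h[2] = -(90 - 3(33)) = 9

9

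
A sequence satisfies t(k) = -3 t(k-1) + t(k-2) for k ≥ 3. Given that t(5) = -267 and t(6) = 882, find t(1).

3

Rearranging, t(k-2) = t(k) + 3 t(k-1).
t(4) = 882 + 3·(-267) = 81
t(3) = -267 + 3·81 = -24
t(2) = 81 + 3·(-24) = 9
t(1) = -24 + 3·9 = 3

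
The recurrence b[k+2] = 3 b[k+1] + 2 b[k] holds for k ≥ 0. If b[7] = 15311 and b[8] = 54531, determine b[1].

7

Rearranging, b[k-2] = (b[k] - 3 b[k-1]) / 2.
b[6] = (54531 - 3(15311)) / 2 = 8598/2 = 4299
b[5] = (15311 - 3(4299)) / 2 = 2414/2 = 1207
b[4] = (4299 - 3(1207)) / 2 = 678/2 = 339
b[3] = (1207 - 3(339)) / 2 = 190/2 = 95
b[2] = (339 - 3(95)) / 2 = 54/2 = 27
b[1] = (95 - 3(27)) / 2 = 14/2 = 7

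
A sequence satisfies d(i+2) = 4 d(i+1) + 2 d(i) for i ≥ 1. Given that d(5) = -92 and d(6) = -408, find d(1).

-7

Rearranging, d(i-2) = (d(i) - 4 d(i-1)) / 2.
d(4) = (-408 - 4·(-92)) / 2 = -40/2 = -20
d(3) = (-92 - 4·(-20)) / 2 = -12/2 = -6
d(2) = (-20 - 4·(-6)) / 2 = 4/2 = 2
d(1) = (-6 - 4·2) / 2 = -14/2 = -7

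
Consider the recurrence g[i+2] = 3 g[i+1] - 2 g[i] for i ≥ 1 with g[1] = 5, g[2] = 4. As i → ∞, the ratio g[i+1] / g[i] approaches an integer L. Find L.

The characteristic equation is r^2 - 3r + 2 = 0, which factors as (r - 2)(r - 1) = 0.
So the roots are 2 and 1. Since |2| > |1| and the coefficient of 2^i is non-zero, the ratio tends to 2.

2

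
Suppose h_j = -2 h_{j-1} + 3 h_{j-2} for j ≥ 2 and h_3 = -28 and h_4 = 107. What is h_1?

Rearranging, h_{j-2} = (h_j + 2 h_{j-1}) / 3.
h_2 = (107 + 2*(-28)) / 3 = 51/3 = 17
h_1 = (-28 + 2*17) / 3 = 6/3 = 2

2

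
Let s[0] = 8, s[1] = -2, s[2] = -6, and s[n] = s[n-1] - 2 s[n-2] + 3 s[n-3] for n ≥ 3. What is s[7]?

128

s[3] = (-6) - 2*(-2) + 3*8 = 22
s[4] = 22 - 2*(-6) + 3*(-2) = 28
s[5] = 28 - 2*22 + 3*(-6) = -34
s[6] = (-34) - 2*28 + 3*22 = -24
s[7] = (-24) - 2*(-34) + 3*28 = 128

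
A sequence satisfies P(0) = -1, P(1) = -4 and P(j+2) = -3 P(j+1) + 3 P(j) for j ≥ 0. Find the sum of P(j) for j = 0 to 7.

P(2) = -3·(-4) + 3·(-1) = 9
P(3) = -3·9 + 3·(-4) = -39
P(4) = -3·(-39) + 3·9 = 144
P(5) = -3·144 + 3·(-39) = -549
P(6) = -3·(-549) + 3·144 = 2079
P(7) = -3·2079 + 3·(-549) = -7884
Sum = (-1) + (-4) + 9 + (-39) + 144 + (-549) + 2079 + (-7884) = -6245

-6245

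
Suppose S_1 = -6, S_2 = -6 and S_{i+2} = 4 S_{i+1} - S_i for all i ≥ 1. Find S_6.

S_3 = 4*(-6) - (-6) = -18
S_4 = 4*(-18) - (-6) = -66
S_5 = 4*(-66) - (-18) = -246
S_6 = 4*(-246) - (-66) = -918

-918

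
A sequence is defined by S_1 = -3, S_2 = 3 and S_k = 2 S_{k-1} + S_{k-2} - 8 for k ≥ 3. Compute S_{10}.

-3837

S_3 = 2(3) + (-3) - 8 = -5
S_4 = 2(-5) + 3 - 8 = -15
S_5 = 2(-15) + (-5) - 8 = -43
S_6 = 2(-43) + (-15) - 8 = -109
S_7 = 2(-109) + (-43) - 8 = -269
S_8 = 2(-269) + (-109) - 8 = -655
S_9 = 2(-655) + (-269) - 8 = -1587
S_{10} = 2(-1587) + (-655) - 8 = -3837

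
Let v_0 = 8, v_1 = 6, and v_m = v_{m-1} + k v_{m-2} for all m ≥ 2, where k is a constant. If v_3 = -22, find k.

v_2 = 6 + 8k
v_3 = 6 + 14k
So 6 + 14k = -22, giving k = -2.

-2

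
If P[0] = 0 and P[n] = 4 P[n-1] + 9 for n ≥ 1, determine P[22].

The fixed point is 9/(1 - 4) = -3, so P[n] + 3 = 4(P[n-1] + 3).
Hence P[n] = 3·4^n - 3.
P[22] = 3·4^{22} - 3 = 3·17592186044416 - 3 = 52776558133245.

52776558133245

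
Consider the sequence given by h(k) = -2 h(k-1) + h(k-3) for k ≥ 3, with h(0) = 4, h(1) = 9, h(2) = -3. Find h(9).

114

h(3) = -2*(-3) + 4 = 10
h(4) = -2*10 + 9 = -11
h(5) = -2*(-11) + (-3) = 19
h(6) = -2*19 + 10 = -28
h(7) = -2*(-28) + (-11) = 45
h(8) = -2*45 + 19 = -71
h(9) = -2*(-71) + (-28) = 114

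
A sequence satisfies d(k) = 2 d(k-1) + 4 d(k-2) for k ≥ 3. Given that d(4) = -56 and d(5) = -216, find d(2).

Rearranging, d(k-2) = (d(k) - 2 d(k-1)) / 4.
d(3) = (-216 - 2·(-56)) / 4 = -104/4 = -26
d(2) = (-56 - 2·(-26)) / 4 = -4/4 = -1

-1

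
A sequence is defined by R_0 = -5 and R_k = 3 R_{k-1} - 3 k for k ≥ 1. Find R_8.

R_1 = 3*(-5) - 3 = -18
R_2 = 3*(-18) - 6 = -60
R_3 = 3*(-60) - 9 = -189
R_4 = 3*(-189) - 12 = -579
R_5 = 3*(-579) - 15 = -1752
R_6 = 3*(-1752) - 18 = -5274
R_7 = 3*(-5274) - 21 = -15843
R_8 = 3*(-15843) - 24 = -47553

-47553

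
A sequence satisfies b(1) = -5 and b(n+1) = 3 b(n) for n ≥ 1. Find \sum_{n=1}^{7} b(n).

-5465

b(2) = 3(-5) = -15
b(3) = 3(-15) = -45
b(4) = 3(-45) = -135
b(5) = 3(-135) = -405
b(6) = 3(-405) = -1215
b(7) = 3(-1215) = -3645
Sum = (-5) + (-15) + (-45) + (-135) + (-405) + (-1215) + (-3645) = -5465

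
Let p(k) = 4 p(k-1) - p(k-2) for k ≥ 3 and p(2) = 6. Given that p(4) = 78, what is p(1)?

Let p(1) = w.
p(3) = 24 - w
p(4) = 90 - 4w
So 90 - 4w = 78, giving w = 3.

3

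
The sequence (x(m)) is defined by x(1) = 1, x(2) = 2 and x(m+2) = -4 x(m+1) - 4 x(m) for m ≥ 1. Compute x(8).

1664

x(3) = -4*2 - 4*1 = -12
x(4) = -4*(-12) - 4*2 = 40
x(5) = -4*40 - 4*(-12) = -112
x(6) = -4*(-112) - 4*40 = 288
x(7) = -4*288 - 4*(-112) = -704
x(8) = -4*(-704) - 4*288 = 1664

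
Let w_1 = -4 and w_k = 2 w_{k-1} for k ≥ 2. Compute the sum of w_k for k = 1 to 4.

-60

w_2 = 2(-4) = -8
w_3 = 2(-8) = -16
w_4 = 2(-16) = -32
Sum = (-4) + (-8) + (-16) + (-32) = -60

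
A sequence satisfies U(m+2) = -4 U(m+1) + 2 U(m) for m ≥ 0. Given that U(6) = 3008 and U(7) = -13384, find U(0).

2

Rearranging, U(m-2) = (U(m) + 4 U(m-1)) / 2.
U(5) = (-13384 + 4*3008) / 2 = -1352/2 = -676
U(4) = (3008 + 4*(-676)) / 2 = 304/2 = 152
U(3) = (-676 + 4*152) / 2 = -68/2 = -34
U(2) = (152 + 4*(-34)) / 2 = 16/2 = 8
U(1) = (-34 + 4*8) / 2 = -2/2 = -1
U(0) = (8 + 4*(-1)) / 2 = 4/2 = 2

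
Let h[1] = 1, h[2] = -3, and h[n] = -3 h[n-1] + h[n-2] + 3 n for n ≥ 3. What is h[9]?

h[3] = -3·(-3) + 1 + 9 = 19
h[4] = -3·19 + (-3) + 12 = -48
h[5] = -3·(-48) + 19 + 15 = 178
h[6] = -3·178 + (-48) + 18 = -564
h[7] = -3·(-564) + 178 + 21 = 1891
h[8] = -3·1891 + (-564) + 24 = -6213
h[9] = -3·(-6213) + 1891 + 27 = 20557

20557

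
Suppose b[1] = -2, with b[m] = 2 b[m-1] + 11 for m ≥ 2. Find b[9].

b[2] = 2(-2) + 11 = 7
b[3] = 2(7) + 11 = 25
b[4] = 2(25) + 11 = 61
b[5] = 2(61) + 11 = 133
b[6] = 2(133) + 11 = 277
b[7] = 2(277) + 11 = 565
b[8] = 2(565) + 11 = 1141
b[9] = 2(1141) + 11 = 2293

2293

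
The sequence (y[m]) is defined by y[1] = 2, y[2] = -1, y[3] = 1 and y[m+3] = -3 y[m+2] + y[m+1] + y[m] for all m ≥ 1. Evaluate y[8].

-196

y[4] = -3*1 + (-1) + 2 = -2
y[5] = -3*(-2) + 1 + (-1) = 6
y[6] = -3*6 + (-2) + 1 = -19
y[7] = -3*(-19) + 6 + (-2) = 61
y[8] = -3*61 + (-19) + 6 = -196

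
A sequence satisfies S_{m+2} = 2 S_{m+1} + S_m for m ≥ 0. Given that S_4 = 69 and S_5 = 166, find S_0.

Rearranging, S_{m-2} = S_m - 2 S_{m-1}.
S_3 = 166 - 2(69) = 28
S_2 = 69 - 2(28) = 13
S_1 = 28 - 2(13) = 2
S_0 = 13 - 2(2) = 9

9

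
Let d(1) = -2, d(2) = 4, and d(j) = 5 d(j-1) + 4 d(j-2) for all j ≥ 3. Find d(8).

79436

d(3) = 5·4 + 4·(-2) = 12
d(4) = 5·12 + 4·4 = 76
d(5) = 5·76 + 4·12 = 428
d(6) = 5·428 + 4·76 = 2444
d(7) = 5·2444 + 4·428 = 13932
d(8) = 5·13932 + 4·2444 = 79436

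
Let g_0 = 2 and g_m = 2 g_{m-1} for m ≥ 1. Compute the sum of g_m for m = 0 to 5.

g_1 = 2(2) = 4
g_2 = 2(4) = 8
g_3 = 2(8) = 16
g_4 = 2(16) = 32
g_5 = 2(32) = 64
Sum = 2 + 4 + 8 + 16 + 32 + 64 = 126

126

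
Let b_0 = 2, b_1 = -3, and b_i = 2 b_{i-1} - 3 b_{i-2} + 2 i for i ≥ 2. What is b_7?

-69

b_2 = 2·(-3) - 3·2 + 4 = -8
b_3 = 2·(-8) - 3·(-3) + 6 = -1
b_4 = 2·(-1) - 3·(-8) + 8 = 30
b_5 = 2·30 - 3·(-1) + 10 = 73
b_6 = 2·73 - 3·30 + 12 = 68
b_7 = 2·68 - 3·73 + 14 = -69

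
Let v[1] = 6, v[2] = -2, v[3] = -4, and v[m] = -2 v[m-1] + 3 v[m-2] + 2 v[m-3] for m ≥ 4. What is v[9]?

-2748

v[4] = -2·(-4) + 3·(-2) + 2·6 = 14
v[5] = -2·14 + 3·(-4) + 2·(-2) = -44
v[6] = -2·(-44) + 3·14 + 2·(-4) = 122
v[7] = -2·122 + 3·(-44) + 2·14 = -348
v[8] = -2·(-348) + 3·122 + 2·(-44) = 974
v[9] = -2·974 + 3·(-348) + 2·122 = -2748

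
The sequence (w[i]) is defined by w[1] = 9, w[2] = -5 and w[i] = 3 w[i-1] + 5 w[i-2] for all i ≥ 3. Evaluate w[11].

1786605

w[3] = 3·(-5) + 5·9 = 30
w[4] = 3·30 + 5·(-5) = 65
w[5] = 3·65 + 5·30 = 345
w[6] = 3·345 + 5·65 = 1360
w[7] = 3·1360 + 5·345 = 5805
w[8] = 3·5805 + 5·1360 = 24215
w[9] = 3·24215 + 5·5805 = 101670
w[10] = 3·101670 + 5·24215 = 426085
w[11] = 3·426085 + 5·101670 = 1786605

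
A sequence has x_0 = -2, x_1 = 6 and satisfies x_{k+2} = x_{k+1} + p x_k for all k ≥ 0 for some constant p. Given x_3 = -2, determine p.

-2

x_2 = 6 - 2p
x_3 = 6 + 4p
So 6 + 4p = -2, giving p = -2.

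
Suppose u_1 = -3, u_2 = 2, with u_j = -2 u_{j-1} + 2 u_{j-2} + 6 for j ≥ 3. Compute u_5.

-38

u_3 = -2(2) + 2(-3) + 6 = -4
u_4 = -2(-4) + 2(2) + 6 = 18
u_5 = -2(18) + 2(-4) + 6 = -38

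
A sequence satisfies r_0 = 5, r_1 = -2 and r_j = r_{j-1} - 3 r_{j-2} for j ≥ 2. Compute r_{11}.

r_2 = (-2) - 3·5 = -17
r_3 = (-17) - 3·(-2) = -11
r_4 = (-11) - 3·(-17) = 40
r_5 = 40 - 3·(-11) = 73
r_6 = 73 - 3·40 = -47
r_7 = (-47) - 3·73 = -266
r_8 = (-266) - 3·(-47) = -125
r_9 = (-125) - 3·(-266) = 673
r_{10} = 673 - 3·(-125) = 1048
r_{11} = 1048 - 3·673 = -971

-971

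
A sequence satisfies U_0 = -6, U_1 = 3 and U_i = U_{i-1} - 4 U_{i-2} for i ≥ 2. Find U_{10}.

-3189

U_2 = 3 - 4*(-6) = 27
U_3 = 27 - 4*3 = 15
U_4 = 15 - 4*27 = -93
U_5 = (-93) - 4*15 = -153
U_6 = (-153) - 4*(-93) = 219
U_7 = 219 - 4*(-153) = 831
U_8 = 831 - 4*219 = -45
U_9 = (-45) - 4*831 = -3369
U_{10} = (-3369) - 4*(-45) = -3189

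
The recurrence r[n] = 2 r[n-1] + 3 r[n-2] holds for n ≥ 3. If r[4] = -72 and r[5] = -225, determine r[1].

-5

Rearranging, r[n-2] = (r[n] - 2 r[n-1]) / 3.
r[3] = (-225 - 2·(-72)) / 3 = -81/3 = -27
r[2] = (-72 - 2·(-27)) / 3 = -18/3 = -6
r[1] = (-27 - 2·(-6)) / 3 = -15/3 = -5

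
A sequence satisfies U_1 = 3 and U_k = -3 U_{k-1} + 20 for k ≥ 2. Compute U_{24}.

188286357659

The fixed point is 20/(1 + 3) = 5, so U_k - 5 = -3(U_{k-1} - 5).
Hence U_k = -2·(-3)^{k-1} + 5.
U_{24} = -2·(-3)^{23} + 5 = -2·-94143178827 + 5 = 188286357659.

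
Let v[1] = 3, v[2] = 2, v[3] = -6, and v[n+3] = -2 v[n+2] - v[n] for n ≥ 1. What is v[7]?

-101

v[4] = -2(-6) - 3 = 9
v[5] = -2(9) - 2 = -20
v[6] = -2(-20) - (-6) = 46
v[7] = -2(46) - 9 = -101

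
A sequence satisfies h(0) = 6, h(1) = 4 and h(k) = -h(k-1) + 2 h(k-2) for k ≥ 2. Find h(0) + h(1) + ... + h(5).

h(2) = -4 + 2·6 = 8
h(3) = -8 + 2·4 = 0
h(4) = -0 + 2·8 = 16
h(5) = -16 + 2·0 = -16
Sum = 6 + 4 + 8 + 0 + 16 + (-16) = 18

18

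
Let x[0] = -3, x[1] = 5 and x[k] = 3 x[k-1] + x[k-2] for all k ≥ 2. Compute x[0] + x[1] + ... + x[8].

23042

x[2] = 3·5 + (-3) = 12
x[3] = 3·12 + 5 = 41
x[4] = 3·41 + 12 = 135
x[5] = 3·135 + 41 = 446
x[6] = 3·446 + 135 = 1473
x[7] = 3·1473 + 446 = 4865
x[8] = 3·4865 + 1473 = 16068
Sum = (-3) + 5 + 12 + 41 + 135 + 446 + 1473 + 4865 + 16068 = 23042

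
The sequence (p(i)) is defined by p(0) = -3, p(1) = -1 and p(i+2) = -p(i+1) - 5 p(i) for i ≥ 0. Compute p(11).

p(2) = -(-1) - 5·(-3) = 16
p(3) = -16 - 5·(-1) = -11
p(4) = -(-11) - 5·16 = -69
p(5) = -(-69) - 5·(-11) = 124
p(6) = -124 - 5·(-69) = 221
p(7) = -221 - 5·124 = -841
p(8) = -(-841) - 5·221 = -264
p(9) = -(-264) - 5·(-841) = 4469
p(10) = -4469 - 5·(-264) = -3149
p(11) = -(-3149) - 5·4469 = -19196

-19196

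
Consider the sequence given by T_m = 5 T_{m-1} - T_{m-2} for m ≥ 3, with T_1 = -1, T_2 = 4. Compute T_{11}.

T_3 = 5·4 - (-1) = 21
T_4 = 5·21 - 4 = 101
T_5 = 5·101 - 21 = 484
T_6 = 5·484 - 101 = 2319
T_7 = 5·2319 - 484 = 11111
T_8 = 5·11111 - 2319 = 53236
T_9 = 5·53236 - 11111 = 255069
T_{10} = 5·255069 - 53236 = 1222109
T_{11} = 5·1222109 - 255069 = 5855476

5855476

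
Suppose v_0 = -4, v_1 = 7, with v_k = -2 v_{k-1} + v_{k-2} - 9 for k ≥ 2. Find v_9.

11119

v_2 = -2(7) + (-4) - 9 = -27
v_3 = -2(-27) + 7 - 9 = 52
v_4 = -2(52) + (-27) - 9 = -140
v_5 = -2(-140) + 52 - 9 = 323
v_6 = -2(323) + (-140) - 9 = -795
v_7 = -2(-795) + 323 - 9 = 1904
v_8 = -2(1904) + (-795) - 9 = -4612
v_9 = -2(-4612) + 1904 - 9 = 11119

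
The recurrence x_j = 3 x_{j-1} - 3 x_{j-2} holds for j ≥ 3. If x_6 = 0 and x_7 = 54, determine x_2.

-6

Rearranging, x_{j-2} = (x_j - 3 x_{j-1}) / -3.
x_5 = (54 - 3(0)) / -3 = 54/-3 = -18
x_4 = (0 - 3(-18)) / -3 = 54/-3 = -18
x_3 = (-18 - 3(-18)) / -3 = 36/-3 = -12
x_2 = (-18 - 3(-12)) / -3 = 18/-3 = -6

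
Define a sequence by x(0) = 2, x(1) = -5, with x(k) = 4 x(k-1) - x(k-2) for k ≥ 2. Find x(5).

-1157

x(2) = 4(-5) - 2 = -22
x(3) = 4(-22) - (-5) = -83
x(4) = 4(-83) - (-22) = -310
x(5) = 4(-310) - (-83) = -1157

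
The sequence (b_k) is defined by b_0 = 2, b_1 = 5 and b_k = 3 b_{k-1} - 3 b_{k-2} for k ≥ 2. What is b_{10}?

b_2 = 3·5 - 3·2 = 9
b_3 = 3·9 - 3·5 = 12
b_4 = 3·12 - 3·9 = 9
b_5 = 3·9 - 3·12 = -9
b_6 = 3·(-9) - 3·9 = -54
b_7 = 3·(-54) - 3·(-9) = -135
b_8 = 3·(-135) - 3·(-54) = -243
b_9 = 3·(-243) - 3·(-135) = -324
b_{10} = 3·(-324) - 3·(-243) = -243

-243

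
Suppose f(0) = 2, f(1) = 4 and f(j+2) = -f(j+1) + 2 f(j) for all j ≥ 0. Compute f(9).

f(2) = -4 + 2·2 = 0
f(3) = -0 + 2·4 = 8
f(4) = -8 + 2·0 = -8
f(5) = -(-8) + 2·8 = 24
f(6) = -24 + 2·(-8) = -40
f(7) = -(-40) + 2·24 = 88
f(8) = -88 + 2·(-40) = -168
f(9) = -(-168) + 2·88 = 344

344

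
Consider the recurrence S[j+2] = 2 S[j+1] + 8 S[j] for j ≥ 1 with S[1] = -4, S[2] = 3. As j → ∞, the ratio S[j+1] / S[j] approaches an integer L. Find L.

The characteristic equation is r^2 - 2r - 8 = 0, which factors as (r - 4)(r + 2) = 0.
So the roots are 4 and -2. Since |4| > |-2| and the coefficient of 4^j is non-zero, the ratio tends to 4.

4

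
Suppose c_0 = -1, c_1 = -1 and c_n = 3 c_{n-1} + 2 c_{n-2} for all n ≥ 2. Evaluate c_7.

-2753

c_2 = 3·(-1) + 2·(-1) = -5
c_3 = 3·(-5) + 2·(-1) = -17
c_4 = 3·(-17) + 2·(-5) = -61
c_5 = 3·(-61) + 2·(-17) = -217
c_6 = 3·(-217) + 2·(-61) = -773
c_7 = 3·(-773) + 2·(-217) = -2753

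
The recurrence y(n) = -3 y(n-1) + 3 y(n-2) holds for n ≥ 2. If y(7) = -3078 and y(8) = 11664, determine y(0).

-6

Rearranging, y(n-2) = (y(n) + 3 y(n-1)) / 3.
y(6) = (11664 + 3*(-3078)) / 3 = 2430/3 = 810
y(5) = (-3078 + 3*810) / 3 = -648/3 = -216
y(4) = (810 + 3*(-216)) / 3 = 162/3 = 54
y(3) = (-216 + 3*54) / 3 = -54/3 = -18
y(2) = (54 + 3*(-18)) / 3 = 0/3 = 0
y(1) = (-18 + 3*0) / 3 = -18/3 = -6
y(0) = (0 + 3*(-6)) / 3 = -18/3 = -6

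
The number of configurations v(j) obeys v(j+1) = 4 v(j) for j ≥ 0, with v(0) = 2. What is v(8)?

131072

v(1) = 4·2 = 8
v(2) = 4·8 = 32
v(3) = 4·32 = 128
v(4) = 4·128 = 512
v(5) = 4·512 = 2048
v(6) = 4·2048 = 8192
v(7) = 4·8192 = 32768
v(8) = 4·32768 = 131072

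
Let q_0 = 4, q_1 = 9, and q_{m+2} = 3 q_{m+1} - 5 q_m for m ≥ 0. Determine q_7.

801

q_2 = 3(9) - 5(4) = 7
q_3 = 3(7) - 5(9) = -24
q_4 = 3(-24) - 5(7) = -107
q_5 = 3(-107) - 5(-24) = -201
q_6 = 3(-201) - 5(-107) = -68
q_7 = 3(-68) - 5(-201) = 801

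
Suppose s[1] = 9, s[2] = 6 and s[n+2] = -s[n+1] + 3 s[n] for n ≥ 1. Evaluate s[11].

s[3] = -6 + 3(9) = 21
s[4] = -21 + 3(6) = -3
s[5] = -(-3) + 3(21) = 66
s[6] = -66 + 3(-3) = -75
s[7] = -(-75) + 3(66) = 273
s[8] = -273 + 3(-75) = -498
s[9] = -(-498) + 3(273) = 1317
s[10] = -1317 + 3(-498) = -2811
s[11] = -(-2811) + 3(1317) = 6762

6762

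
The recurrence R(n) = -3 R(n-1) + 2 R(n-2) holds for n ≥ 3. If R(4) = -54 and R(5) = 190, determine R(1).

-2

Rearranging, R(n-2) = (R(n) + 3 R(n-1)) / 2.
R(3) = (190 + 3(-54)) / 2 = 28/2 = 14
R(2) = (-54 + 3(14)) / 2 = -12/2 = -6
R(1) = (14 + 3(-6)) / 2 = -4/2 = -2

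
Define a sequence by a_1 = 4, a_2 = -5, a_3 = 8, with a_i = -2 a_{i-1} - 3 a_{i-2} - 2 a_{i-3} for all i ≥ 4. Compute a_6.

3

a_4 = -2*8 - 3*(-5) - 2*4 = -9
a_5 = -2*(-9) - 3*8 - 2*(-5) = 4
a_6 = -2*4 - 3*(-9) - 2*8 = 3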